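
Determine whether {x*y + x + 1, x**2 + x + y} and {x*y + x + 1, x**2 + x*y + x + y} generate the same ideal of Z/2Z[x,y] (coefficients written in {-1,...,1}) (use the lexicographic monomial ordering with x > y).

No, the ideals differ.

Two ideals are equal iff their reduced Gröbner bases coincide (the reduced basis is unique for a fixed ordering).
Buchberger on the first generating set:
f_1 = x*y + x + 1, LT = x*y.
f_2 = x**2 + x + y, LT = x**2.

S(f_1,f_2): lcm = x**2*y. S = x**2 + x*y + x + y**2.
  leading term x**2: subtract (1)·f_2 from x**2 + x*y + x + y**2 → x*y + y**2 + y
  leading term x*y: subtract (1)·f_1 from x*y + y**2 + y → x + y**2 + y + 1
  leading term x: no divisor's leading term divides it; move x to the remainder.
  leading term y**2: no divisor's leading term divides it; move y**2 to the remainder.
  leading term y: no divisor's leading term divides it; move y to the remainder.
  leading term 1: no divisor's leading term divides it; move 1 to the remainder.
  remainder x + y**2 + y + 1 ≠ 0; add g_3 = x + y**2 + y + 1 to the basis.

S(f_1,g_3): lcm = x*y. S = x + y**3 + y**2 + y + 1.
  leading term x: subtract (1)·g_3 from x + y**3 + y**2 + y + 1 → y**3
  leading term y**3: no divisor's leading term divides it; move y**3 to the remainder.
  remainder y**3 ≠ 0; add g_4 = y**3 to the basis.

The other S-polynomials (S(f_2,g_3), S(f_1,g_4), S(f_2,g_4), S(g_3,g_4)) all reduce to 0 modulo the current basis, so we have a Gröbner basis.
Inter-reduce: drop elements whose leading term is divisible by another's, tail-reduce, and make monic.
Reduced Gröbner basis: {x + y**2 + y + 1, y**3}.

Buchberger on the second generating set:
h_1 = x*y + x + 1, LT = x*y.
h_2 = x**2 + x*y + x + y, LT = x**2.

S(h_1,h_2): lcm = x**2*y. S = x**2 + x*y**2 + x*y + x + y**2.
  leading term x**2: subtract (1)·h_2 from x**2 + x*y**2 + x*y + x + y**2 → x*y**2 + y**2 + y
  leading term x*y**2: subtract (y)·h_1 from x*y**2 + y**2 + y → x*y + y**2
  leading term x*y: subtract (1)·h_1 from x*y + y**2 → x + y**2 + 1
  leading term x: no divisor's leading term divides it; move x to the remainder.
  leading term y**2: no divisor's leading term divides it; move y**2 to the remainder.
  leading term 1: no divisor's leading term divides it; move 1 to the remainder.
  remainder x + y**2 + 1 ≠ 0; add k_3 = x + y**2 + 1 to the basis.

S(h_1,k_3): lcm = x*y. S = x + y**3 + y + 1.
  leading term x: subtract (1)·k_3 from x + y**3 + y + 1 → y**3 + y**2 + y
  leading term y**3: no divisor's leading term divides it; move y**3 to the remainder.
  leading term y**2: no divisor's leading term divides it; move y**2 to the remainder.
  leading term y: no divisor's leading term divides it; move y to the remainder.
  remainder y**3 + y**2 + y ≠ 0; add k_4 = y**3 + y**2 + y to the basis.

The other S-polynomials (S(h_2,k_3), S(h_1,k_4), S(h_2,k_4), S(k_3,k_4)) all reduce to 0 modulo the current basis, so we have a Gröbner basis.
Inter-reduce: drop elements whose leading term is divisible by another's, tail-reduce, and make monic.
Reduced Gröbner basis: {x + y**2 + 1, y**3 + y**2 + y}.

These differ, so the ideals are not equal.
The same test decides containment: I ⊆ J iff every generator of I reduces to 0 modulo a Gröbner basis of J.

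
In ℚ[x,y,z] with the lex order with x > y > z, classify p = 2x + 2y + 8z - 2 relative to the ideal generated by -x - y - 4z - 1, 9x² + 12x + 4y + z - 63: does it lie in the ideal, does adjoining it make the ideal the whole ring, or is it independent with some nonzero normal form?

First compute the reduced Gröbner basis of I by Buchberger's algorithm.
f_1 = -x - y - 4z - 1, LT = x.
f_2 = 9x² + 12x + 4y + z - 63, LT = x².

S(f_1,f_2): lcm = x². S = xy + 4xz - ⅓x - 4/9y - 1/9z + 7.
  leading term xy: subtract (-y)·f_1 from xy + 4xz - ⅓x - 4/9y - 1/9z + 7 → 4xz - ⅓x - y² - 4yz - 13/9y - 1/9z + 7
  leading term xz: subtract (-4z)·f_1 from 4xz - ⅓x - y² - 4yz - 13/9y - 1/9z + 7 → -⅓x - y² - 8yz - 13/9y - 16z² - 37/9z + 7
  leading term x: subtract (⅓)·f_1 from -⅓x - y² - 8yz - 13/9y - 16z² - 37/9z + 7 → -y² - 8yz - 10/9y - 16z² - 25/9z + 22/3
  leading term y²: no divisor's leading term divides it; move -y² to the remainder.
  leading term yz: no divisor's leading term divides it; move -8yz to the remainder.
  leading term y: no divisor's leading term divides it; move -10/9y to the remainder.
  leading term z²: no divisor's leading term divides it; move -16z² to the remainder.
  leading term z: no divisor's leading term divides it; move -25/9z to the remainder.
  leading term 1: no divisor's leading term divides it; move 22/3 to the remainder.
  remainder -y² - 8yz - 10/9y - 16z² - 25/9z + 22/3 ≠ 0; add h_3 = -y² - 8yz - 10/9y - 16z² - 25/9z + 22/3 to the basis.

S(f_1,h_3): leading monomials are coprime, so the S-polynomial reduces to 0 (Buchberger's first criterion).
S(f_2,h_3): leading monomials are coprime, so the S-polynomial reduces to 0 (Buchberger's first criterion).
Every S-polynomial of the final basis reduces to 0, so we have a Gröbner basis.
Inter-reduce: drop elements whose leading term is divisible by another's, tail-reduce, and make monic.
Reduced Gröbner basis: {x + y + 4z + 1, y² + 8yz + 10/9y + 16z² + 25/9z - 22/3}.
Label its elements g_1 = x + y + 4z + 1, g_2 = y² + 8yz + 10/9y + 16z² + 25/9z - 22/3.

Reduce p = 2x + 2y + 8z - 2 modulo G:
  leading term x: subtract (2)·g_1 from 2x + 2y + 8z - 2 → -4
  leading term 1: no divisor's leading term divides it; move -4 to the remainder.
  normal form = -4.
The normal form is nonzero, so p ∉ I. Since p minus its normal form lies in I, I + (p) = I + (r) where r = -4; decide whether this ideal is the whole ring.
Here r = -4 is a nonzero constant, hence a unit: 1 ∈ I + (p), the Gröbner basis of I + (p) is {1}, and the enlarged system has no common solution — adjoining p is inconsistent.

Adjoining 2x + 2y + 8z - 2 makes the ideal the whole ring: the system is inconsistent.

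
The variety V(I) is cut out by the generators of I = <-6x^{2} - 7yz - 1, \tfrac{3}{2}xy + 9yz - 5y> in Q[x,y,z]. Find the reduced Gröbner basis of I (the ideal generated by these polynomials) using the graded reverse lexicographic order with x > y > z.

f_1 = -6x^{2} - 7yz - 1, LT = x^{2}.
f_2 = \tfrac{3}{2}xy + 9yz - 5y, LT = xy.

S(f_1,f_2): lcm = x^{2}y. S = -6xyz + \tfrac{7}{6}y^{2}z + \tfrac{10}{3}xy + \tfrac{1}{6}y.
  leading term xyz: subtract (-4z)·f_2 from -6xyz + \tfrac{7}{6}y^{2}z + \tfrac{10}{3}xy + \tfrac{1}{6}y → \tfrac{7}{6}y^{2}z + 36yz^{2} + \tfrac{10}{3}xy - 20yz + \tfrac{1}{6}y
  leading term y^{2}z: no divisor's leading term divides it; move \tfrac{7}{6}y^{2}z to the remainder.
  leading term yz^{2}: no divisor's leading term divides it; move 36yz^{2} to the remainder.
  leading term xy: subtract (\tfrac{20}{9})·f_2 from \tfrac{10}{3}xy - 20yz + \tfrac{1}{6}y → -40yz + \tfrac{203}{18}y
  leading term yz: no divisor's leading term divides it; move -40yz to the remainder.
  leading term y: no divisor's leading term divides it; move \tfrac{203}{18}y to the remainder.
  remainder \tfrac{7}{6}y^{2}z + 36yz^{2} - 40yz + \tfrac{203}{18}y ≠ 0; add g_3 = \tfrac{7}{6}y^{2}z + 36yz^{2} - 40yz + \tfrac{203}{18}y to the basis.

The other S-polynomials (S(f_1,g_3), S(f_2,g_3)) all reduce to 0 modulo the current basis, so we have a Gröbner basis.

G = {y^{2}z + \tfrac{216}{7}yz^{2} - \tfrac{240}{7}yz + \tfrac{29}{3}y, x^{2} + \tfrac{7}{6}yz + \tfrac{1}{6}, xy + 6yz - \tfrac{10}{3}y}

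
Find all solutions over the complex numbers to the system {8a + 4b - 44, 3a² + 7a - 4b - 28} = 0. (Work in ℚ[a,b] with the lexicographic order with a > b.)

{(3, 5), (-8, 27)}

Compute a lex Gröbner basis by Buchberger's algorithm.
f_1 = 8a + 4b - 44, LT = a.
f_2 = 3a² + 7a - 4b - 28, LT = a².

S(f_1,f_2): lcm = a². S = ½ab - 47/6a + 4/3b + 28/3.
  reduce S modulo (f_1, f_2):
  remainder -¼b² + 8b - 135/4 ≠ 0; add h_3 = -¼b² + 8b - 135/4 to the basis.

The other S-polynomials (S(f_1,h_3), S(f_2,h_3)) all reduce to 0 modulo the current basis, so we have a Gröbner basis.
Inter-reduce: drop elements whose leading term is divisible by another's, tail-reduce, and make monic.
Reduced Gröbner basis: {a + ½b - 11/2, b² - 32b + 135}.

Elimination: the polynomial b² - 32b + 135 lies in the elimination ideal for b, so b ∈ {5, 27}. For each such b, the remaining basis elements (now univariate) give the rest of the solution.
  b = 5: the earlier basis element becomes a - 3 = 0, giving a = 3 — point (3, 5).
  b = 27: the earlier basis element becomes a + 8 = 0, giving a = -8 — point (-8, 27).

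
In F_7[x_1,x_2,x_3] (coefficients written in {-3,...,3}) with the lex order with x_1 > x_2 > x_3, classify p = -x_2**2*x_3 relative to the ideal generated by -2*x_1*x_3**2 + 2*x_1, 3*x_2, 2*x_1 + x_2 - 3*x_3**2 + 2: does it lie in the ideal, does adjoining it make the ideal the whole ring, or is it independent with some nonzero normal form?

First compute the reduced Gröbner basis of I by Buchberger's algorithm.
f_1 = -2*x_1*x_3**2 + 2*x_1, LT = x_1*x_3**2.
f_2 = 3*x_2, LT = x_2.
f_3 = 2*x_1 + x_2 - 3*x_3**2 + 2, LT = x_1.

S(f_1,f_3): lcm = x_1*x_3**2. S = -x_1 + 3*x_2*x_3**2 - 2*x_3**4 - x_3**2.
  reduce S modulo (f_1, f_2, f_3):
  remainder -2*x_3**4 + x_3**2 + 1 ≠ 0; add h_4 = -2*x_3**4 + x_3**2 + 1 to the basis.

The other S-polynomials (S(f_1,f_2), S(f_2,f_3), S(f_1,h_4), S(f_2,h_4), S(f_3,h_4)) all reduce to 0 modulo the current basis, so we have a Gröbner basis.
Inter-reduce: drop elements whose leading term is divisible by another's, tail-reduce, and make monic.
Reduced Gröbner basis: {x_1 + 2*x_3**2 + 1, x_2, x_3**4 + 3*x_3**2 + 3}.
Label its elements g_1 = x_1 + 2*x_3**2 + 1, g_2 = x_2, g_3 = x_3**4 + 3*x_3**2 + 3.

Reduce p = -x_2**2*x_3 modulo G:
  leading term x_2**2*x_3: subtract (-x_2*x_3)·g_2 from -x_2**2*x_3 → 0
  normal form = 0.
Since the normal form is 0, p ∈ I.

-x_2**2*x_3 lies in I (it reduces to 0).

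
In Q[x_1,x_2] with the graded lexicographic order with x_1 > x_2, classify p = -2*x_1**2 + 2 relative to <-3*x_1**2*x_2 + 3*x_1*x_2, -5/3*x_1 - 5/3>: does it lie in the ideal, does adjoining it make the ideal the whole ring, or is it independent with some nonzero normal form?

-2*x_1**2 + 2 lies in I (it reduces to 0).

First compute the reduced Gröbner basis of I by Buchberger's algorithm.
f_1 = -3*x_1**2*x_2 + 3*x_1*x_2, LT = x_1**2*x_2.
f_2 = -5/3*x_1 - 5/3, LT = x_1.

S(f_1,f_2): lcm = x_1**2*x_2. S = -2*x_1*x_2.
  leading term x_1*x_2: subtract (6/5*x_2)·f_2 from -2*x_1*x_2 → 2*x_2
  leading term x_2: no divisor's leading term divides it; move 2*x_2 to the remainder.
  remainder 2*x_2 ≠ 0; add h_3 = 2*x_2 to the basis.

The other S-polynomials (S(f_1,h_3), S(f_2,h_3)) all reduce to 0 modulo the current basis, so we have a Gröbner basis.
Inter-reduce: drop elements whose leading term is divisible by another's, tail-reduce, and make monic.
Reduced Gröbner basis: {x_1 + 1, x_2}.
Label its elements g_1 = x_1 + 1, g_2 = x_2.

Reduce p = -2*x_1**2 + 2 modulo G:
  leading term x_1**2: subtract (-2*x_1)·g_1 from -2*x_1**2 + 2 → 2*x_1 + 2
  leading term x_1: subtract (2)·g_1 from 2*x_1 + 2 → 0
  normal form = 0.
Since the normal form is 0, p ∈ I.

The remainder on division by a Gröbner basis is unique — it is the normal form.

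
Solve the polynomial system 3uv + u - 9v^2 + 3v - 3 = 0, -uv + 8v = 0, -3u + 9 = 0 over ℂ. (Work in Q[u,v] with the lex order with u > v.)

Compute a lex Gröbner basis by Buchberger's algorithm.
f_1 = 3uv + u - 9v^2 + 3v - 3, LT = uv.
f_2 = -uv + 8v, LT = uv.
f_3 = -3u + 9, LT = u.

S(f_1,f_2): lcm = uv. S = 1/3u - 3v^2 + 9v - 1.
  leading term u: subtract (-1/9)·f_3 from 1/3u - 3v^2 + 9v - 1 → -3v^2 + 9v
  leading term v^2: no divisor's leading term divides it; move -3v^2 to the remainder.
  leading term v: no divisor's leading term divides it; move 9v to the remainder.
  remainder -3v^2 + 9v ≠ 0; add h_4 = -3v^2 + 9v to the basis.

S(f_1,f_3): lcm = uv. S = 1/3u - 3v^2 + 4v - 1.
  leading term u: subtract (-1/9)·f_3 from 1/3u - 3v^2 + 4v - 1 → -3v^2 + 4v
  leading term v^2: subtract (1)·h_4 from -3v^2 + 4v → -5v
  leading term v: no divisor's leading term divides it; move -5v to the remainder.
  remainder -5v ≠ 0; add h_5 = -5v to the basis.

The other S-polynomials (S(f_2,f_3), S(f_1,h_4), S(f_2,h_4), S(f_3,h_4), S(f_1,h_5), S(f_2,h_5), S(f_3,h_5), S(h_4,h_5)) all reduce to 0 modulo the current basis, so we have a Gröbner basis.
Inter-reduce: drop elements whose leading term is divisible by another's, tail-reduce, and make monic.
Reduced Gröbner basis: {u - 3, v}.

From the last basis element, v = 0, so v takes values in {0}. Each choice, substituted upward through the basis, yields the corresponding point(s) of the solution set.
  v = 0: the earlier basis element becomes u - 3 = 0, giving u = 3 — point (3, 0).

{(3, 0)}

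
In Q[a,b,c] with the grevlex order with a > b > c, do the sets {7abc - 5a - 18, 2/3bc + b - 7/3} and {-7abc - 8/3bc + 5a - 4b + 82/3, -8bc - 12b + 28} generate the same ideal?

Since reduced Gröbner bases are canonical representatives of ideals under a given ordering, it suffices to compute and compare them.
Buchberger on the first generating set:
f_1 = 7abc - 5a - 18, LT = abc.
f_2 = 2/3bc + b - 7/3, LT = bc.

S(f_1,f_2): lcm = abc. S = -3/2ab + 39/14a - 18/7.
  leading term ab: no divisor's leading term divides it; move -3/2ab to the remainder.
  leading term a: no divisor's leading term divides it; move 39/14a to the remainder.
  leading term 1: no divisor's leading term divides it; move -18/7 to the remainder.
  remainder -3/2ab + 39/14a - 18/7 ≠ 0; add g_3 = -3/2ab + 39/14a - 18/7 to the basis.

S(f_1,g_3): lcm = abc. S = 13/7ac - 5/7a - 12/7c - 18/7.
  leading term ac: no divisor's leading term divides it; move 13/7ac to the remainder.
  leading term a: no divisor's leading term divides it; move -5/7a to the remainder.
  leading term c: no divisor's leading term divides it; move -12/7c to the remainder.
  leading term 1: no divisor's leading term divides it; move -18/7 to the remainder.
  remainder 13/7ac - 5/7a - 12/7c - 18/7 ≠ 0; add g_4 = 13/7ac - 5/7a - 12/7c - 18/7 to the basis.

S(f_2,g_3): lcm = abc. S = 3/2ab + 13/7ac - 7/2a - 12/7c.
  leading term ab: subtract (-1)·g_3 from 3/2ab + 13/7ac - 7/2a - 12/7c → 13/7ac - 5/7a - 12/7c - 18/7
  leading term ac: subtract (1)·g_4 from 13/7ac - 5/7a - 12/7c - 18/7 → 0
  remainder 0.

S(f_1,g_4): lcm = abc. S = 5/13ab + 12/13bc - 5/7a + 18/13b - 18/7.
  leading term ab: subtract (-10/39)·g_3 from 5/13ab + 12/13bc - 5/7a + 18/13b - 18/7 → 12/13bc + 18/13b - 42/13
  leading term bc: subtract (18/13)·f_2 from 12/13bc + 18/13b - 42/13 → 0
  remainder 0.

S(f_2,g_4): lcm = abc. S = 49/26ab + 12/13bc - 7/2a + 18/13b.
  leading term ab: subtract (-49/39)·g_3 from 49/26ab + 12/13bc - 7/2a + 18/13b → 12/13bc + 18/13b - 42/13
  leading term bc: subtract (18/13)·f_2 from 12/13bc + 18/13b - 42/13 → 0
  remainder 0.

S(g_3,g_4): lcm = abc. S = 5/13ab - 13/7ac + 12/13bc + 18/13b + 12/7c.
  leading term ab: subtract (-10/39)·g_3 from 5/13ab - 13/7ac + 12/13bc + 18/13b + 12/7c → -13/7ac + 12/13bc + 5/7a + 18/13b + 12/7c - 60/91
  leading term ac: subtract (-1)·g_4 from -13/7ac + 12/13bc + 5/7a + 18/13b + 12/7c - 60/91 → 12/13bc + 18/13b - 42/13
  leading term bc: subtract (18/13)·f_2 from 12/13bc + 18/13b - 42/13 → 0
  remainder 0.

Every S-polynomial of the final basis reduces to 0, so we have a Gröbner basis.
Inter-reduce: drop elements whose leading term is divisible by another's, tail-reduce, and make monic.
Reduced Gröbner basis: {ab - 13/7a + 12/7, ac - 5/13a - 12/13c - 18/13, bc + 3/2b - 7/2}.

Buchberger on the second generating set:
h_1 = -7abc - 8/3bc + 5a - 4b + 82/3, LT = abc.
h_2 = -8bc - 12b + 28, LT = bc.

S(h_1,h_2): lcm = abc. S = -3/2ab + 8/21bc + 39/14a + 4/7b - 82/21.
  leading term ab: no divisor's leading term divides it; move -3/2ab to the remainder.
  leading term bc: subtract (-1/21)·h_2 from 8/21bc + 39/14a + 4/7b - 82/21 → 39/14a - 18/7
  leading term a: no divisor's leading term divides it; move 39/14a to the remainder.
  leading term 1: no divisor's leading term divides it; move -18/7 to the remainder.
  remainder -3/2ab + 39/14a - 18/7 ≠ 0; add k_3 = -3/2ab + 39/14a - 18/7 to the basis.

S(h_1,k_3): lcm = abc. S = 13/7ac + 8/21bc - 5/7a + 4/7b - 12/7c - 82/21.
  leading term ac: no divisor's leading term divides it; move 13/7ac to the remainder.
  leading term bc: subtract (-1/21)·h_2 from 8/21bc - 5/7a + 4/7b - 12/7c - 82/21 → -5/7a - 12/7c - 18/7
  leading term a: no divisor's leading term divides it; move -5/7a to the remainder.
  leading term c: no divisor's leading term divides it; move -12/7c to the remainder.
  leading term 1: no divisor's leading term divides it; move -18/7 to the remainder.
  remainder 13/7ac - 5/7a - 12/7c - 18/7 ≠ 0; add k_4 = 13/7ac - 5/7a - 12/7c - 18/7 to the basis.

S(h_2,k_3): lcm = abc. S = 3/2ab + 13/7ac - 7/2a - 12/7c.
  leading term ab: subtract (-1)·k_3 from 3/2ab + 13/7ac - 7/2a - 12/7c → 13/7ac - 5/7a - 12/7c - 18/7
  leading term ac: subtract (1)·k_4 from 13/7ac - 5/7a - 12/7c - 18/7 → 0
  remainder 0.

S(h_1,k_4): lcm = abc. S = 5/13ab + 356/273bc - 5/7a + 178/91b - 82/21.
  leading term ab: subtract (-10/39)·k_3 from 5/13ab + 356/273bc - 5/7a + 178/91b - 82/21 → 356/273bc + 178/91b - 178/39
  leading term bc: subtract (-89/546)·h_2 from 356/273bc + 178/91b - 178/39 → 0
  remainder 0.

S(h_2,k_4): lcm = abc. S = 49/26ab + 12/13bc - 7/2a + 18/13b.
  leading term ab: subtract (-49/39)·k_3 from 49/26ab + 12/13bc - 7/2a + 18/13b → 12/13bc + 18/13b - 42/13
  leading term bc: subtract (-3/26)·h_2 from 12/13bc + 18/13b - 42/13 → 0
  remainder 0.

S(k_3,k_4): lcm = abc. S = 5/13ab - 13/7ac + 12/13bc + 18/13b + 12/7c.
  leading term ab: subtract (-10/39)·k_3 from 5/13ab - 13/7ac + 12/13bc + 18/13b + 12/7c → -13/7ac + 12/13bc + 5/7a + 18/13b + 12/7c - 60/91
  leading term ac: subtract (-1)·k_4 from -13/7ac + 12/13bc + 5/7a + 18/13b + 12/7c - 60/91 → 12/13bc + 18/13b - 42/13
  leading term bc: subtract (-3/26)·h_2 from 12/13bc + 18/13b - 42/13 → 0
  remainder 0.

Every S-polynomial of the final basis reduces to 0, so we have a Gröbner basis.
Inter-reduce: drop elements whose leading term is divisible by another's, tail-reduce, and make monic.
Reduced Gröbner basis: {ab - 13/7a + 12/7, ac - 5/13a - 12/13c - 18/13, bc + 3/2b - 7/2}.

Same reduced basis, so the two generating sets span the same ideal.
The choice of monomial ordering does not affect the verdict — as long as both bases are computed under the same ordering, their equality decides ideal equality.

Yes, the ideals are equal.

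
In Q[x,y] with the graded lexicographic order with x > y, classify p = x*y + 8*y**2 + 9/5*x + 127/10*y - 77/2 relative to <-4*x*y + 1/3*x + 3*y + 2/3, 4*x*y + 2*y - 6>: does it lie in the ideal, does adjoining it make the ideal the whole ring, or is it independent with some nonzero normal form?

Adjoining x*y + 8*y**2 + 9/5*x + 127/10*y - 77/2 makes the ideal the whole ring: the system is inconsistent.

First compute the reduced Gröbner basis of I by Buchberger's algorithm.
f_1 = -4*x*y + 1/3*x + 3*y + 2/3, LT = x*y.
f_2 = 4*x*y + 2*y - 6, LT = x*y.

S(f_1,f_2): lcm = x*y. S = -1/12*x - 5/4*y + 4/3.
  leading term x: no divisor's leading term divides it; move -1/12*x to the remainder.
  leading term y: no divisor's leading term divides it; move -5/4*y to the remainder.
  leading term 1: no divisor's leading term divides it; move 4/3 to the remainder.
  remainder -1/12*x - 5/4*y + 4/3 ≠ 0; add h_3 = -1/12*x - 5/4*y + 4/3 to the basis.

S(f_1,h_3): lcm = x*y. S = -15*y**2 - 1/12*x + 61/4*y - 1/6.
  leading term y**2: no divisor's leading term divides it; move -15*y**2 to the remainder.
  leading term x: subtract (1)·h_3 from -1/12*x + 61/4*y - 1/6 → 33/2*y - 3/2
  leading term y: no divisor's leading term divides it; move 33/2*y to the remainder.
  leading term 1: no divisor's leading term divides it; move -3/2 to the remainder.
  remainder -15*y**2 + 33/2*y - 3/2 ≠ 0; add h_4 = -15*y**2 + 33/2*y - 3/2 to the basis.

The other S-polynomials (S(f_2,h_3), S(f_1,h_4), S(f_2,h_4), S(h_3,h_4)) all reduce to 0 modulo the current basis, so we have a Gröbner basis.
Inter-reduce: drop elements whose leading term is divisible by another's, tail-reduce, and make monic.
Reduced Gröbner basis: {y**2 - 11/10*y + 1/10, x + 15*y - 16}.
Label its elements g_1 = y**2 - 11/10*y + 1/10, g_2 = x + 15*y - 16.

Reduce p = x*y + 8*y**2 + 9/5*x + 127/10*y - 77/2 modulo G:
  leading term x*y: subtract (y)·g_2 from x*y + 8*y**2 + 9/5*x + 127/10*y - 77/2 → -7*y**2 + 9/5*x + 287/10*y - 77/2
  leading term y**2: subtract (-7)·g_1 from -7*y**2 + 9/5*x + 287/10*y - 77/2 → 9/5*x + 21*y - 189/5
  leading term x: subtract (9/5)·g_2 from 9/5*x + 21*y - 189/5 → -6*y - 9
  leading term y: no divisor's leading term divides it; move -6*y to the remainder.
  leading term 1: no divisor's leading term divides it; move -9 to the remainder.
  normal form = -6*y - 9.
The normal form is nonzero, so p ∉ I. Since p minus its normal form lies in I, I + (p) = I + (r) where r = -6*y - 9; decide whether this ideal is the whole ring.
Run Buchberger on G together with r (pairs among the g_i already reduce to 0 since G is a Gröbner basis):
g_1 = y**2 - 11/10*y + 1/10, LT = y**2.
g_2 = x + 15*y - 16, LT = x.
r = -6*y - 9, LT = y.

S(g_1,r): lcm = y**2. S = -13/5*y + 1/10.
  leading term y: subtract (13/30)·r from -13/5*y + 1/10 → 4
  leading term 1: no divisor's leading term divides it; move 4 to the remainder.
  remainder 4 ≠ 0; add m_4 = 4 to the basis.

The other S-polynomials (S(g_1,g_2), S(g_2,r), S(g_1,m_4), S(g_2,m_4), S(r,m_4)) all reduce to 0 modulo the current basis, so we have a Gröbner basis.
Inter-reduce: drop elements whose leading term is divisible by another's, tail-reduce, and make monic.
Reduced Gröbner basis: {1}.
The reduced Gröbner basis of I + (p) is {1}: the ideal is the whole ring, so the enlarged system has no common solution — adjoining p is inconsistent.

Ideal membership is decidable via reduction modulo a Gröbner basis.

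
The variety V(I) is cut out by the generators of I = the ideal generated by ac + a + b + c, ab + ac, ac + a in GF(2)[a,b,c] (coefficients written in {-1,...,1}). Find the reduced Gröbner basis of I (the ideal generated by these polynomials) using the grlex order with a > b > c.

G = {ac + a, b + c}

Buchberger's algorithm terminates because the ascending chain of leading-term ideals stabilizes.

f_1 = ac + a + b + c, LT = ac.
f_2 = ab + ac, LT = ab.
f_3 = ac + a, LT = ac.

S(f_1,f_2): lcm = abc. S = ac^2 + ab + b^2 + bc.
  leading term ac^2: subtract (c)·f_1 from ac^2 + ab + b^2 + bc → ab + ac + b^2 + c^2
  leading term ab: subtract (1)·f_2 from ab + ac + b^2 + c^2 → b^2 + c^2
  leading term b^2: no divisor's leading term divides it; move b^2 to the remainder.
  leading term c^2: no divisor's leading term divides it; move c^2 to the remainder.
  remainder b^2 + c^2 ≠ 0; add g_4 = b^2 + c^2 to the basis.

S(f_1,f_3): lcm = ac. S = b + c.
  leading term b: no divisor's leading term divides it; move b to the remainder.
  leading term c: no divisor's leading term divides it; move c to the remainder.
  remainder b + c ≠ 0; add g_5 = b + c to the basis.

S(f_2,f_3): lcm = abc. S = ac^2 + ab.
  leading term ac^2: subtract (c)·f_1 from ac^2 + ab → ab + ac + bc + c^2
  leading term ab: subtract (1)·f_2 from ab + ac + bc + c^2 → bc + c^2
  leading term bc: subtract (c)·g_5 from bc + c^2 → 0
  remainder 0.

S(f_1,g_4): leading monomials are coprime, so the S-polynomial reduces to 0 (Buchberger's first criterion).
S(f_2,g_4): lcm = ab^2. S = abc + ac^2.
  leading term abc: subtract (b)·f_1 from abc + ac^2 → ac^2 + ab + b^2 + bc
  leading term ac^2: subtract (c)·f_1 from ac^2 + ab + b^2 + bc → ab + ac + b^2 + c^2
  leading term ab: subtract (1)·f_2 from ab + ac + b^2 + c^2 → b^2 + c^2
  leading term b^2: subtract (1)·g_4 from b^2 + c^2 → 0
  remainder 0.

S(f_3,g_4): leading monomials are coprime, so the S-polynomial reduces to 0 (Buchberger's first criterion).
S(f_1,g_5): leading monomials are coprime, so the S-polynomial reduces to 0 (Buchberger's first criterion).
S(f_2,g_5): lcm = ab. S = 0.
  remainder 0.

S(f_3,g_5): leading monomials are coprime, so the S-polynomial reduces to 0 (Buchberger's first criterion).
S(g_4,g_5): lcm = b^2. S = bc + c^2.
  leading term bc: subtract (c)·g_5 from bc + c^2 → 0
  remainder 0.

Every S-polynomial of the final basis reduces to 0, so we have a Gröbner basis.
Inter-reduce: drop elements whose leading term is divisible by another's, tail-reduce, and make monic.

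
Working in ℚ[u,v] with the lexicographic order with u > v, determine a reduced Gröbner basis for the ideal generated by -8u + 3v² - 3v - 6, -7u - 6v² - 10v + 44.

The reduced Gröbner basis is the canonical form of the ideal for this ordering.

f_1 = -8u + 3v² - 3v - 6, LT = u.
f_2 = -7u - 6v² - 10v + 44, LT = u.

S(f_1,f_2): lcm = u. S = -69/56v² - 59/56v + 197/28.
  leading term v²: no divisor's leading term divides it; move -69/56v² to the remainder.
  leading term v: no divisor's leading term divides it; move -59/56v to the remainder.
  leading term 1: no divisor's leading term divides it; move 197/28 to the remainder.
  remainder -69/56v² - 59/56v + 197/28 ≠ 0; add g_3 = -69/56v² - 59/56v + 197/28 to the basis.

The other S-polynomials (S(f_1,g_3), S(f_2,g_3)) all reduce to 0 modulo the current basis, so we have a Gröbner basis.
Inter-reduce: drop elements whose leading term is divisible by another's, tail-reduce, and make monic.

G = {u + 16/23v - 32/23, v² + 59/69v - 394/69}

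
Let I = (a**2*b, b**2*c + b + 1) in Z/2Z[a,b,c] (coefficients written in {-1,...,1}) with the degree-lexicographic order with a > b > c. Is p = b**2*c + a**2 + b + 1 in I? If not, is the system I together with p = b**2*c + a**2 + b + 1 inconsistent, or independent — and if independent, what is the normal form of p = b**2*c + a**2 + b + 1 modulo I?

b**2*c + a**2 + b + 1 lies in I (it reduces to 0).

First compute the reduced Gröbner basis of I by Buchberger's algorithm.
f_1 = a**2*b, LT = a**2*b.
f_2 = b**2*c + b + 1, LT = b**2*c.

S(f_1,f_2): lcm = a**2*b**2*c. S = a**2*b + a**2.
  reduce S modulo (f_1, f_2):
  remainder a**2 ≠ 0; add h_3 = a**2 to the basis.

The other S-polynomials (S(f_1,h_3), S(f_2,h_3)) all reduce to 0 modulo the current basis, so we have a Gröbner basis.
Inter-reduce: drop elements whose leading term is divisible by another's, tail-reduce, and make monic.
Reduced Gröbner basis: {b**2*c + b + 1, a**2}.
Label its elements g_1 = b**2*c + b + 1, g_2 = a**2.

Reduce p = b**2*c + a**2 + b + 1 modulo G:
  leading term b**2*c: subtract (1)·g_1 from b**2*c + a**2 + b + 1 → a**2
  leading term a**2: subtract (1)·g_2 from a**2 → 0
  normal form = 0.
Since the normal form is 0, p ∈ I.

Ideal membership is decidable via reduction modulo a Gröbner basis.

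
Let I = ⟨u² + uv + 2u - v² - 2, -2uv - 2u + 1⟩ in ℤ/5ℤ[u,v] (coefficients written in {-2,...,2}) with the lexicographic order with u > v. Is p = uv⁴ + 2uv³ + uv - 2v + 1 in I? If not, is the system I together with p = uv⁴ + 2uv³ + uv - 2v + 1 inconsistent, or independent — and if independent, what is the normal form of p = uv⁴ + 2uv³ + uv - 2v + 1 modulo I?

uv⁴ + 2uv³ + uv - 2v + 1 is independent of I; its normal form modulo I is -v³ - v² - v - 2.

First compute the reduced Gröbner basis of I by Buchberger's algorithm.
f_1 = u² + uv + 2u - v² - 2, LT = u².
f_2 = -2uv - 2u + 1, LT = uv.

S(f_1,f_2): lcm = u²v. S = -u² + uv² + 2uv - 2u - v³ - 2v.
  leading term u²: subtract (-1)·f_1 from -u² + uv² + 2uv - 2u - v³ - 2v → uv² - 2uv - v³ - v² - 2v - 2
  leading term uv²: subtract (2v)·f_2 from uv² - 2uv - v³ - v² - 2v - 2 → 2uv - v³ - v² + v - 2
  leading term uv: subtract (-1)·f_2 from 2uv - v³ - v² + v - 2 → -2u - v³ - v² + v - 1
  leading term u: no divisor's leading term divides it; move -2u to the remainder.
  leading term v³: no divisor's leading term divides it; move -v³ to the remainder.
  leading term v²: no divisor's leading term divides it; move -v² to the remainder.
  leading term v: no divisor's leading term divides it; move v to the remainder.
  leading term 1: no divisor's leading term divides it; move -1 to the remainder.
  remainder -2u - v³ - v² + v - 1 ≠ 0; add h_3 = -2u - v³ - v² + v - 1 to the basis.

S(f_1,h_3): lcm = u². S = 2uv³ + 2uv² - uv - u - v² - 2.
  leading term uv³: subtract (-v²)·f_2 from 2uv³ + 2uv² - uv - u - v² - 2 → -uv - u - 2
  leading term uv: subtract (-2)·f_2 from -uv - u - 2 → 0
  remainder 0.

S(f_2,h_3): lcm = uv. S = u + 2v⁴ + 2v³ - 2v² + 2v + 2.
  leading term u: subtract (2)·h_3 from u + 2v⁴ + 2v³ - 2v² + 2v + 2 → 2v⁴ - v³ - 1
  leading term v⁴: no divisor's leading term divides it; move 2v⁴ to the remainder.
  leading term v³: no divisor's leading term divides it; move -v³ to the remainder.
  leading term 1: no divisor's leading term divides it; move -1 to the remainder.
  remainder 2v⁴ - v³ - 1 ≠ 0; add h_4 = 2v⁴ - v³ - 1 to the basis.

S(f_1,h_4): leading monomials are coprime, so the S-polynomial reduces to 0 (Buchberger's first criterion).
S(f_2,h_4): lcm = uv⁴. S = -uv³ - 2u + 2v³.
  leading term uv³: subtract (-2v²)·f_2 from -uv³ - 2u + 2v³ → uv² - 2u + 2v³ + 2v²
  leading term uv²: subtract (2v)·f_2 from uv² - 2u + 2v³ + 2v² → -uv - 2u + 2v³ + 2v² - 2v
  leading term uv: subtract (-2)·f_2 from -uv - 2u + 2v³ + 2v² - 2v → -u + 2v³ + 2v² - 2v + 2
  leading term u: subtract (-2)·h_3 from -u + 2v³ + 2v² - 2v + 2 → 0
  remainder 0.

S(h_3,h_4): leading monomials are coprime, so the S-polynomial reduces to 0 (Buchberger's first criterion).
Every S-polynomial of the final basis reduces to 0, so we have a Gröbner basis.
Inter-reduce: drop elements whose leading term is divisible by another's, tail-reduce, and make monic.
Reduced Gröbner basis: {u - 2v³ - 2v² + 2v - 2, v⁴ + 2v³ + 2}.
Label its elements g_1 = u - 2v³ - 2v² + 2v - 2, g_2 = v⁴ + 2v³ + 2.

Reduce p = uv⁴ + 2uv³ + uv - 2v + 1 modulo G:
  leading term uv⁴: subtract (v⁴)·g_1 from uv⁴ + 2uv³ + uv - 2v + 1 → 2uv³ + uv + 2v⁷ + 2v⁶ - 2v⁵ + 2v⁴ - 2v + 1
  leading term uv³: subtract (2v³)·g_1 from 2uv³ + uv + 2v⁷ + 2v⁶ - 2v⁵ + 2v⁴ - 2v + 1 → uv + 2v⁷ + v⁶ + 2v⁵ - 2v⁴ - v³ - 2v + 1
  leading term uv: subtract (v)·g_1 from uv + 2v⁷ + v⁶ + 2v⁵ - 2v⁴ - v³ - 2v + 1 → 2v⁷ + v⁶ + 2v⁵ + v³ - 2v² + 1
  leading term v⁷: subtract (2v³)·g_2 from 2v⁷ + v⁶ + 2v⁵ + v³ - 2v² + 1 → 2v⁶ + 2v⁵ + 2v³ - 2v² + 1
  leading term v⁶: subtract (2v²)·g_2 from 2v⁶ + 2v⁵ + 2v³ - 2v² + 1 → -2v⁵ + 2v³ - v² + 1
  leading term v⁵: subtract (-2v)·g_2 from -2v⁵ + 2v³ - v² + 1 → -v⁴ + 2v³ - v² - v + 1
  leading term v⁴: subtract (-1)·g_2 from -v⁴ + 2v³ - v² - v + 1 → -v³ - v² - v - 2
  leading term v³: no divisor's leading term divides it; move -v³ to the remainder.
  leading term v²: no divisor's leading term divides it; move -v² to the remainder.
  leading term v: no divisor's leading term divides it; move -v to the remainder.
  leading term 1: no divisor's leading term divides it; move -2 to the remainder.
  normal form = -v³ - v² - v - 2.
The normal form is nonzero, so p ∉ I. Since p minus its normal form lies in I, I + (p) = I + (r) where r = -v³ - v² - v - 2; decide whether this ideal is the whole ring.
Run Buchberger on G together with r (pairs among the g_i already reduce to 0 since G is a Gröbner basis):
g_1 = u - 2v³ - 2v² + 2v - 2, LT = u.
g_2 = v⁴ + 2v³ + 2, LT = v⁴.
r = -v³ - v² - v - 2, LT = v³.

S(g_1,g_2): leading monomials are coprime, so the S-polynomial reduces to 0 (Buchberger's first criterion).
S(g_1,r): leading monomials are coprime, so the S-polynomial reduces to 0 (Buchberger's first criterion).
S(g_2,r): lcm = v⁴. S = v³ - v² - 2v + 2.
  leading term v³: subtract (-1)·r from v³ - v² - 2v + 2 → -2v² + 2v
  leading term v²: no divisor's leading term divides it; move -2v² to the remainder.
  leading term v: no divisor's leading term divides it; move 2v to the remainder.
  remainder -2v² + 2v ≠ 0; add m_4 = -2v² + 2v to the basis.

S(g_1,m_4): leading monomials are coprime, so the S-polynomial reduces to 0 (Buchberger's first criterion).
S(g_2,m_4): lcm = v⁴. S = -2v³ + 2.
  leading term v³: subtract (2)·r from -2v³ + 2 → 2v² + 2v + 1
  leading term v²: subtract (-1)·m_4 from 2v² + 2v + 1 → -v + 1
  leading term v: no divisor's leading term divides it; move -v to the remainder.
  leading term 1: no divisor's leading term divides it; move 1 to the remainder.
  remainder -v + 1 ≠ 0; add m_5 = -v + 1 to the basis.

S(r,m_4): lcm = v³. S = 2v² + v + 2.
  leading term v²: subtract (-1)·m_4 from 2v² + v + 2 → -2v + 2
  leading term v: subtract (2)·m_5 from -2v + 2 → 0
  remainder 0.

S(g_1,m_5): leading monomials are coprime, so the S-polynomial reduces to 0 (Buchberger's first criterion).
S(g_2,m_5): lcm = v⁴. S = -2v³ + 2.
  leading term v³: subtract (2)·r from -2v³ + 2 → 2v² + 2v + 1
  leading term v²: subtract (-1)·m_4 from 2v² + 2v + 1 → -v + 1
  leading term v: subtract (1)·m_5 from -v + 1 → 0
  remainder 0.

S(r,m_5): lcm = v³. S = 2v² + v + 2.
  leading term v²: subtract (-1)·m_4 from 2v² + v + 2 → -2v + 2
  leading term v: subtract (2)·m_5 from -2v + 2 → 0
  remainder 0.

S(m_4,m_5): lcm = v². S = 0.
  remainder 0.

Every S-polynomial of the final basis reduces to 0, so we have a Gröbner basis.
Inter-reduce: drop elements whose leading term is divisible by another's, tail-reduce, and make monic.
Reduced Gröbner basis: {u + 1, v - 1}.
The reduced Gröbner basis of I + (p) is {u + 1, v - 1} ≠ {1}, a proper ideal, so the enlarged system stays consistent: p is independent of I, with normal form -v³ - v² - v - 2.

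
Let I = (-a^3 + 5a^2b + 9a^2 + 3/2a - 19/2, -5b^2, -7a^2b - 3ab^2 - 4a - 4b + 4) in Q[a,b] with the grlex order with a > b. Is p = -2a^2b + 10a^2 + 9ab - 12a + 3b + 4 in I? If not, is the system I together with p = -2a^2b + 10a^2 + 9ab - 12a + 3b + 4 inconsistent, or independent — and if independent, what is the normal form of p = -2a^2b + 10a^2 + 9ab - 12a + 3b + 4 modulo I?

Adjoining -2a^2b + 10a^2 + 9ab - 12a + 3b + 4 makes the ideal the whole ring: the system is inconsistent.

First compute the reduced Gröbner basis of I by Buchberger's algorithm.
f_1 = -a^3 + 5a^2b + 9a^2 + 3/2a - 19/2, LT = a^3.
f_2 = -5b^2, LT = b^2.
f_3 = -7a^2b - 3ab^2 - 4a - 4b + 4, LT = a^2b.

S(f_1,f_3): lcm = a^3b. S = -38/7a^2b^2 - 9a^2b - 4/7a^2 - 29/14ab + 4/7a + 19/2b.
  leading term a^2b^2: subtract (38/35a^2)·f_2 from -38/7a^2b^2 - 9a^2b - 4/7a^2 - 29/14ab + 4/7a + 19/2b → -9a^2b - 4/7a^2 - 29/14ab + 4/7a + 19/2b
  leading term a^2b: subtract (9/7)·f_3 from -9a^2b - 4/7a^2 - 29/14ab + 4/7a + 19/2b → 27/7ab^2 - 4/7a^2 - 29/14ab + 40/7a + 205/14b - 36/7
  leading term ab^2: subtract (-27/35a)·f_2 from 27/7ab^2 - 4/7a^2 - 29/14ab + 40/7a + 205/14b - 36/7 → -4/7a^2 - 29/14ab + 40/7a + 205/14b - 36/7
  leading term a^2: no divisor's leading term divides it; move -4/7a^2 to the remainder.
  leading term ab: no divisor's leading term divides it; move -29/14ab to the remainder.
  leading term a: no divisor's leading term divides it; move 40/7a to the remainder.
  leading term b: no divisor's leading term divides it; move 205/14b to the remainder.
  leading term 1: no divisor's leading term divides it; move -36/7 to the remainder.
  remainder -4/7a^2 - 29/14ab + 40/7a + 205/14b - 36/7 ≠ 0; add h_4 = -4/7a^2 - 29/14ab + 40/7a + 205/14b - 36/7 to the basis.

S(f_2,f_3): lcm = a^2b^2. S = -3/7ab^3 - 4/7ab - 4/7b^2 + 4/7b.
  leading term ab^3: subtract (3/35ab)·f_2 from -3/7ab^3 - 4/7ab - 4/7b^2 + 4/7b → -4/7ab - 4/7b^2 + 4/7b
  leading term ab: no divisor's leading term divides it; move -4/7ab to the remainder.
  leading term b^2: subtract (4/35)·f_2 from -4/7b^2 + 4/7b → 4/7b
  leading term b: no divisor's leading term divides it; move 4/7b to the remainder.
  remainder -4/7ab + 4/7b ≠ 0; add h_5 = -4/7ab + 4/7b to the basis.

S(f_1,h_4): lcm = a^3. S = -69/8a^2b + a^2 + 205/8ab - 21/2a + 19/2.
  leading term a^2b: subtract (69/56)·f_3 from -69/8a^2b + a^2 + 205/8ab - 21/2a + 19/2 → 207/56ab^2 + a^2 + 205/8ab - 39/7a + 69/14b + 32/7
  leading term ab^2: subtract (-207/280a)·f_2 from 207/56ab^2 + a^2 + 205/8ab - 39/7a + 69/14b + 32/7 → a^2 + 205/8ab - 39/7a + 69/14b + 32/7
  leading term a^2: subtract (-7/4)·h_4 from a^2 + 205/8ab - 39/7a + 69/14b + 32/7 → 22ab + 31/7a + 1711/56b - 31/7
  leading term ab: subtract (-77/2)·h_5 from 22ab + 31/7a + 1711/56b - 31/7 → 31/7a + 2943/56b - 31/7
  leading term a: no divisor's leading term divides it; move 31/7a to the remainder.
  leading term b: no divisor's leading term divides it; move 2943/56b to the remainder.
  leading term 1: no divisor's leading term divides it; move -31/7 to the remainder.
  remainder 31/7a + 2943/56b - 31/7 ≠ 0; add h_6 = 31/7a + 2943/56b - 31/7 to the basis.

S(f_3,h_4): lcm = a^2b. S = -179/56ab^2 + 10ab + 205/8b^2 + 4/7a - 59/7b - 4/7.
  leading term ab^2: subtract (179/280a)·f_2 from -179/56ab^2 + 10ab + 205/8b^2 + 4/7a - 59/7b - 4/7 → 10ab + 205/8b^2 + 4/7a - 59/7b - 4/7
  leading term ab: subtract (-35/2)·h_5 from 10ab + 205/8b^2 + 4/7a - 59/7b - 4/7 → 205/8b^2 + 4/7a + 11/7b - 4/7
  leading term b^2: subtract (-41/8)·f_2 from 205/8b^2 + 4/7a + 11/7b - 4/7 → 4/7a + 11/7b - 4/7
  leading term a: subtract (4/31)·h_6 from 4/7a + 11/7b - 4/7 → -323/62b
  leading term b: no divisor's leading term divides it; move -323/62b to the remainder.
  remainder -323/62b ≠ 0; add h_7 = -323/62b to the basis.

The other S-polynomials (S(f_1,f_2), S(f_2,h_4), S(f_1,h_5), S(f_2,h_5), S(f_3,h_5), S(h_4,h_5), S(f_1,h_6), S(f_2,h_6), S(f_3,h_6), S(h_4,h_6), S(h_5,h_6), S(f_1,h_7), S(f_2,h_7), S(f_3,h_7), S(h_4,h_7), S(h_5,h_7), S(h_6,h_7)) all reduce to 0 modulo the current basis, so we have a Gröbner basis.
Inter-reduce: drop elements whose leading term is divisible by another's, tail-reduce, and make monic.
Reduced Gröbner basis: {a - 1, b}.
Label its elements g_1 = a - 1, g_2 = b.

Reduce p = -2a^2b + 10a^2 + 9ab - 12a + 3b + 4 modulo G:
  leading term a^2b: subtract (-2ab)·g_1 from -2a^2b + 10a^2 + 9ab - 12a + 3b + 4 → 10a^2 + 7ab - 12a + 3b + 4
  leading term a^2: subtract (10a)·g_1 from 10a^2 + 7ab - 12a + 3b + 4 → 7ab - 2a + 3b + 4
  leading term ab: subtract (7b)·g_1 from 7ab - 2a + 3b + 4 → -2a + 10b + 4
  leading term a: subtract (-2)·g_1 from -2a + 10b + 4 → 10b + 2
  leading term b: subtract (10)·g_2 from 10b + 2 → 2
  leading term 1: no divisor's leading term divides it; move 2 to the remainder.
  normal form = 2.
The normal form is nonzero, so p ∉ I. Since p minus its normal form lies in I, I + (p) = I + (r) where r = 2; decide whether this ideal is the whole ring.
Here r = 2 is a nonzero constant, hence a unit: 1 ∈ I + (p), the Gröbner basis of I + (p) is {1}, and the enlarged system has no common solution — adjoining p is inconsistent.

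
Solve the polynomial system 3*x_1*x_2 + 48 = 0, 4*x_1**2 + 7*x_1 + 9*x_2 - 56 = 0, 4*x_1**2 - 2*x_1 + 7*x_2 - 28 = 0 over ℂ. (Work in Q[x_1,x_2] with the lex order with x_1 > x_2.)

{(4, -4)}

Compute a lex Gröbner basis by Buchberger's algorithm.
f_1 = 3*x_1*x_2 + 48, LT = x_1*x_2.
f_2 = 4*x_1**2 + 7*x_1 + 9*x_2 - 56, LT = x_1**2.
f_3 = 4*x_1**2 - 2*x_1 + 7*x_2 - 28, LT = x_1**2.

S(f_1,f_2): lcm = x_1**2*x_2. S = -7/4*x_1*x_2 + 16*x_1 - 9/4*x_2**2 + 14*x_2.
  leading term x_1*x_2: subtract (-7/12)·f_1 from -7/4*x_1*x_2 + 16*x_1 - 9/4*x_2**2 + 14*x_2 → 16*x_1 - 9/4*x_2**2 + 14*x_2 + 28
  leading term x_1: no divisor's leading term divides it; move 16*x_1 to the remainder.
  leading term x_2**2: no divisor's leading term divides it; move -9/4*x_2**2 to the remainder.
  leading term x_2: no divisor's leading term divides it; move 14*x_2 to the remainder.
  leading term 1: no divisor's leading term divides it; move 28 to the remainder.
  remainder 16*x_1 - 9/4*x_2**2 + 14*x_2 + 28 ≠ 0; add h_4 = 16*x_1 - 9/4*x_2**2 + 14*x_2 + 28 to the basis.

S(f_1,f_3): lcm = x_1**2*x_2. S = 1/2*x_1*x_2 + 16*x_1 - 7/4*x_2**2 + 7*x_2.
  leading term x_1*x_2: subtract (1/6)·f_1 from 1/2*x_1*x_2 + 16*x_1 - 7/4*x_2**2 + 7*x_2 → 16*x_1 - 7/4*x_2**2 + 7*x_2 - 8
  leading term x_1: subtract (1)·h_4 from 16*x_1 - 7/4*x_2**2 + 7*x_2 - 8 → 1/2*x_2**2 - 7*x_2 - 36
  leading term x_2**2: no divisor's leading term divides it; move 1/2*x_2**2 to the remainder.
  leading term x_2: no divisor's leading term divides it; move -7*x_2 to the remainder.
  leading term 1: no divisor's leading term divides it; move -36 to the remainder.
  remainder 1/2*x_2**2 - 7*x_2 - 36 ≠ 0; add h_5 = 1/2*x_2**2 - 7*x_2 - 36 to the basis.

S(f_2,f_3): lcm = x_1**2. S = 9/4*x_1 + 1/2*x_2 - 7.
  leading term x_1: subtract (9/64)·h_4 from 9/4*x_1 + 1/2*x_2 - 7 → 81/256*x_2**2 - 47/32*x_2 - 175/16
  leading term x_2**2: subtract (81/128)·h_5 from 81/256*x_2**2 - 47/32*x_2 - 175/16 → 379/128*x_2 + 379/32
  leading term x_2: no divisor's leading term divides it; move 379/128*x_2 to the remainder.
  leading term 1: no divisor's leading term divides it; move 379/32 to the remainder.
  remainder 379/128*x_2 + 379/32 ≠ 0; add h_6 = 379/128*x_2 + 379/32 to the basis.

The other S-polynomials (S(f_1,h_4), S(f_2,h_4), S(f_3,h_4), S(f_1,h_5), S(f_2,h_5), S(f_3,h_5), S(h_4,h_5), S(f_1,h_6), S(f_2,h_6), S(f_3,h_6), S(h_4,h_6), S(h_5,h_6)) all reduce to 0 modulo the current basis, so we have a Gröbner basis.
Inter-reduce: drop elements whose leading term is divisible by another's, tail-reduce, and make monic.
Reduced Gröbner basis: {x_1 - 4, x_2 + 4}.

Since the basis is lex-ordered, x_2 + 4 is univariate in x_2. Its roots are {-4}. Back-substituting each root into the other basis elements fixes the other coordinates.
  x_2 = -4: the earlier basis element becomes x_1 - 4 = 0, giving x_1 = 4 — point (4, -4).
Check: every point annihilates each of the original generators.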